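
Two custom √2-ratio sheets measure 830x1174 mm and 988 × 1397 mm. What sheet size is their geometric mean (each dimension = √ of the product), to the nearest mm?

Short side: √(830 · 988) = √820040 ≈ 905.6 → 906 mm
Long side: √(1174 · 1397) = √1640078 ≈ 1280.7 → 1281 mm

906 × 1281 mm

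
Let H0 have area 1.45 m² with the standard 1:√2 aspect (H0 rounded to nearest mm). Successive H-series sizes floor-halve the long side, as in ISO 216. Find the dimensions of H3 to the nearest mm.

Let H0's short side be w mm. w · w√2 = 1.45 m² = 1,450,000 mm², so w ≈ 1012.6 mm and w√2 ≈ 1432.0 mm → H0 = 1013 × 1432 mm.
H1: ⌊1432/2⌋ × 1013 = 716 × 1013 mm
H2: ⌊1013/2⌋ × 716 = 506 × 716 mm
H3: ⌊716/2⌋ × 506 = 358 × 506 mm

358 × 506 mm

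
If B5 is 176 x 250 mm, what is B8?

B6: ⌊250/2⌋ × 176 = 125 × 176 mm
B7: ⌊176/2⌋ × 125 = 88 × 125 mm
B8: ⌊125/2⌋ × 88 = 62 × 88 mm

62 × 88 mm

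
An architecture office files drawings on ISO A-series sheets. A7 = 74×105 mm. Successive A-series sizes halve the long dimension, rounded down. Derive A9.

37 × 52 mm

A8: ⌊105/2⌋ × 74 = 52 × 74 mm
A9: ⌊74/2⌋ × 52 = 37 × 52 mm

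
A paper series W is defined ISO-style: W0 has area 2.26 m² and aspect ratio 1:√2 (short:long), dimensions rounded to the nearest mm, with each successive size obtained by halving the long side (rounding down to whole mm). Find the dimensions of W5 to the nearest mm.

223 × 316 mm

Let W0's short side be w mm. w · w√2 = 2.26 m² = 2,260,000 mm², so w ≈ 1264.1 mm and w√2 ≈ 1787.8 mm → W0 = 1264 × 1788 mm.
W1: ⌊1788/2⌋ × 1264 = 894 × 1264 mm
W2: ⌊1264/2⌋ × 894 = 632 × 894 mm
W3: ⌊894/2⌋ × 632 = 447 × 632 mm
W4: ⌊632/2⌋ × 447 = 316 × 447 mm
W5: ⌊447/2⌋ × 316 = 223 × 316 mm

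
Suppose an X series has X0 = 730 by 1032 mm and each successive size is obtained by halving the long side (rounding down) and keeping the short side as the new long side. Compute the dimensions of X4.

X1: ⌊1032/2⌋ × 730 = 516 × 730 mm
X2: ⌊730/2⌋ × 516 = 365 × 516 mm
X3: ⌊516/2⌋ × 365 = 258 × 365 mm
X4: ⌊365/2⌋ × 258 = 182 × 258 mm

182 × 258 mm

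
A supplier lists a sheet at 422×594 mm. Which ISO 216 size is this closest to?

A2 (420 × 594 mm)

Aspect ratio 594/422 ≈ 1.408 — close to the ISO √2 ≈ 1.414.
In the A-series (A0 area = 1 m²): A2 = 420 × 594 mm.
Off by 2 mm total — nearest standard size.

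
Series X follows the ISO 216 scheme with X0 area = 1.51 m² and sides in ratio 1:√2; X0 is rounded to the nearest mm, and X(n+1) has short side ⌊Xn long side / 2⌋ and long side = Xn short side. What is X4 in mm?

258 × 365 mm

Let X0's short side be w mm. w · w√2 = 1.51 m² = 1,510,000 mm², so w ≈ 1033.3 mm and w√2 ≈ 1461.3 mm → X0 = 1033 × 1461 mm.
X1: ⌊1461/2⌋ × 1033 = 730 × 1033 mm
X2: ⌊1033/2⌋ × 730 = 516 × 730 mm
X3: ⌊730/2⌋ × 516 = 365 × 516 mm
X4: ⌊516/2⌋ × 365 = 258 × 365 mm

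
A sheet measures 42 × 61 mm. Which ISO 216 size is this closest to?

B9 (44 × 62 mm)

Aspect ratio 61/42 ≈ 1.452 (ISO target is √2 ≈ 1.414).
In the B-series (B0 = 1000 × 1414 mm): B9 = 44 × 62 mm.
Off by 3 mm total — nearest standard size.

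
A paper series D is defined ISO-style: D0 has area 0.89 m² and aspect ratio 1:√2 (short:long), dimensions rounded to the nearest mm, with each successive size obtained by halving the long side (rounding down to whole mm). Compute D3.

Let D0's short side be w mm. w · w√2 = 0.89 m² = 890,000 mm², so w ≈ 793.3 mm and w√2 ≈ 1121.9 mm → D0 = 793 × 1122 mm.
D1: ⌊1122/2⌋ × 793 = 561 × 793 mm
D2: ⌊793/2⌋ × 561 = 396 × 561 mm
D3: ⌊561/2⌋ × 396 = 280 × 396 mm

280 × 396 mm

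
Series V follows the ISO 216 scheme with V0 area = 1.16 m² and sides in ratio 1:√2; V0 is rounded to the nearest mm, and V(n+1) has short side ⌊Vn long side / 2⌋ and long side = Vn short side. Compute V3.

Let V0's short side be w mm. w · w√2 = 1.16 m² = 1,160,000 mm², so w ≈ 905.7 mm and w√2 ≈ 1280.8 mm → V0 = 906 × 1281 mm.
V1: ⌊1281/2⌋ × 906 = 640 × 906 mm
V2: ⌊906/2⌋ × 640 = 453 × 640 mm
V3: ⌊640/2⌋ × 453 = 320 × 453 mm

320 × 453 mm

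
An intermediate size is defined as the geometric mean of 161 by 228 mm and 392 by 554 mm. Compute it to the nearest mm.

Short side: √(161 · 392) = √63112 ≈ 251.2 → 251 mm
Long side: √(228 · 554) = √126312 ≈ 355.4 → 355 mm

251 × 355 mm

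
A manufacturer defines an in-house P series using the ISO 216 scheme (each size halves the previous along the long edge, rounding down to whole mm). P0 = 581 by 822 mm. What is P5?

102 × 145 mm

P1: ⌊822/2⌋ × 581 = 411 × 581 mm
P2: ⌊581/2⌋ × 411 = 290 × 411 mm
P3: ⌊411/2⌋ × 290 = 205 × 290 mm
P4: ⌊290/2⌋ × 205 = 145 × 205 mm
P5: ⌊205/2⌋ × 145 = 102 × 145 mm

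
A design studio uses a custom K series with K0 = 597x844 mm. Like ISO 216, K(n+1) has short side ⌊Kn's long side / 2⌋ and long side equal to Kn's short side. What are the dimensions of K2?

298 × 422 mm

K1: ⌊844/2⌋ × 597 = 422 × 597 mm
K2: ⌊597/2⌋ × 422 = 298 × 422 mm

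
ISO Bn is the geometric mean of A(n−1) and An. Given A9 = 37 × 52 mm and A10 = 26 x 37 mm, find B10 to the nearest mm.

31 × 44 mm

Short side: √(37 · 26) = √962 ≈ 31.0 → 31 mm
Long side: √(52 · 37) = √1924 ≈ 43.9 → 44 mm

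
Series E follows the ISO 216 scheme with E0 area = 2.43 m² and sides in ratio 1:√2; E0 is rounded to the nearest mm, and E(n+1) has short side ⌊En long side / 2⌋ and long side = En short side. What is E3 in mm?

Let E0's short side be w mm. w · w√2 = 2.43 m² = 2,430,000 mm², so w ≈ 1310.8 mm and w√2 ≈ 1853.8 mm → E0 = 1311 × 1854 mm.
E1: ⌊1854/2⌋ × 1311 = 927 × 1311 mm
E2: ⌊1311/2⌋ × 927 = 655 × 927 mm
E3: ⌊927/2⌋ × 655 = 463 × 655 mm

463 × 655 mm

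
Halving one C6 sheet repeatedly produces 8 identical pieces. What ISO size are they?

C9

8 = 2^3, so 3 halving steps.
C6 → C7 → … → C9 after 3 steps.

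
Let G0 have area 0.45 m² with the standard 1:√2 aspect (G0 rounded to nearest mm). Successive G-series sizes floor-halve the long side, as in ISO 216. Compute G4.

141 × 199 mm

Let G0's short side be w mm. w · w√2 = 0.45 m² = 450,000 mm², so w ≈ 564.1 mm and w√2 ≈ 797.7 mm → G0 = 564 × 798 mm.
G1: ⌊798/2⌋ × 564 = 399 × 564 mm
G2: ⌊564/2⌋ × 399 = 282 × 399 mm
G3: ⌊399/2⌋ × 282 = 199 × 282 mm
G4: ⌊282/2⌋ × 199 = 141 × 199 mm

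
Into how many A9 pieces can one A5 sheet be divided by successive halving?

A5 = 148 × 210 mm; A9 = 37 × 52 mm.
Each halving step doubles the count; 4 steps from A5 to A9.
2^4 = 16.

16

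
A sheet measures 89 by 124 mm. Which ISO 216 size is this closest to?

B7 (88 × 125 mm)

Aspect ratio 124/89 ≈ 1.393 (ISO target is √2 ≈ 1.414).
In the B-series (B0 = 1000 × 1414 mm): B7 = 88 × 125 mm.
Off by 2 mm total — nearest standard size.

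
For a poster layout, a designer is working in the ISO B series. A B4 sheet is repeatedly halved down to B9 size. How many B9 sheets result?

32

B4 = 250 × 353 mm; B9 = 44 × 62 mm.
Each halving step doubles the count; 5 steps from B4 to B9.
2^5 = 32.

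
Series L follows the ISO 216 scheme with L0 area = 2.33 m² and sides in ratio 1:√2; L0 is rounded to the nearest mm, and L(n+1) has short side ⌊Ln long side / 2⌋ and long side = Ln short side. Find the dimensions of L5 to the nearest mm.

226 × 321 mm

Let L0's short side be w mm. w · w√2 = 2.33 m² = 2,330,000 mm², so w ≈ 1283.6 mm and w√2 ≈ 1815.2 mm → L0 = 1284 × 1815 mm.
L1: ⌊1815/2⌋ × 1284 = 907 × 1284 mm
L2: ⌊1284/2⌋ × 907 = 642 × 907 mm
L3: ⌊907/2⌋ × 642 = 453 × 642 mm
L4: ⌊642/2⌋ × 453 = 321 × 453 mm
L5: ⌊453/2⌋ × 321 = 226 × 321 mm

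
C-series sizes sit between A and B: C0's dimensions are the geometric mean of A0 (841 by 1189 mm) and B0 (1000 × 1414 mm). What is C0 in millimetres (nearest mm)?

Short: √(841 · 1000) = √841000 ≈ 917.1 mm.
Long: √(1189 · 1414) = √1681246 ≈ 1296.6 mm.

917 × 1297 mm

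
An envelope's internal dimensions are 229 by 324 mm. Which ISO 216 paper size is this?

C4 (229 × 324 mm)

Aspect ratio 324/229 ≈ 1.415 — close to the ISO √2 ≈ 1.414.
In the C-series (envelope sizes, between A and B): C4 = 229 × 324 mm.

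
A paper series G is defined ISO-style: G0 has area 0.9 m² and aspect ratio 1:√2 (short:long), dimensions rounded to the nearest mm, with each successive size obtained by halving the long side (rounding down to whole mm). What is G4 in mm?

199 × 282 mm

Let G0's short side be w mm. w · w√2 = 0.9 m² = 900,000 mm², so w ≈ 797.7 mm and w√2 ≈ 1128.2 mm → G0 = 798 × 1128 mm.
G1: ⌊1128/2⌋ × 798 = 564 × 798 mm
G2: ⌊798/2⌋ × 564 = 399 × 564 mm
G3: ⌊564/2⌋ × 399 = 282 × 399 mm
G4: ⌊399/2⌋ × 282 = 199 × 282 mm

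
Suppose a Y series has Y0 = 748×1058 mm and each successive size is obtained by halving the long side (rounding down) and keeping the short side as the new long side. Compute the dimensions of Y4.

Y1: ⌊1058/2⌋ × 748 = 529 × 748 mm
Y2: ⌊748/2⌋ × 529 = 374 × 529 mm
Y3: ⌊529/2⌋ × 374 = 264 × 374 mm
Y4: ⌊374/2⌋ × 264 = 187 × 264 mm

187 × 264 mm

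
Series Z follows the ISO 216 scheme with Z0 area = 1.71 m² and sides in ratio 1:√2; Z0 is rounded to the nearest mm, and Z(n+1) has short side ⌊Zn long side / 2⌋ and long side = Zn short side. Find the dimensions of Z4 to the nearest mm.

Let Z0's short side be w mm. w · w√2 = 1.71 m² = 1,710,000 mm², so w ≈ 1099.6 mm and w√2 ≈ 1555.1 mm → Z0 = 1100 × 1555 mm.
Z1: ⌊1555/2⌋ × 1100 = 777 × 1100 mm
Z2: ⌊1100/2⌋ × 777 = 550 × 777 mm
Z3: ⌊777/2⌋ × 550 = 388 × 550 mm
Z4: ⌊550/2⌋ × 388 = 275 × 388 mm

275 × 388 mm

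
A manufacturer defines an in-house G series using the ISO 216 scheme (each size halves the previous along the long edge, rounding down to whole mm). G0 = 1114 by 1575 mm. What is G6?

139 × 196 mm

G1: ⌊1575/2⌋ × 1114 = 787 × 1114 mm
G2: ⌊1114/2⌋ × 787 = 557 × 787 mm
G3: ⌊787/2⌋ × 557 = 393 × 557 mm
G4: ⌊557/2⌋ × 393 = 278 × 393 mm
G5: ⌊393/2⌋ × 278 = 196 × 278 mm
G6: ⌊278/2⌋ × 196 = 139 × 196 mm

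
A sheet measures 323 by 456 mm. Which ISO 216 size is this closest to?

C3 (324 × 458 mm)

Aspect ratio 456/323 ≈ 1.412 — close to the ISO √2 ≈ 1.414.
In the C-series (envelope sizes, between A and B): C3 = 324 × 458 mm.
Off by 3 mm total — nearest standard size.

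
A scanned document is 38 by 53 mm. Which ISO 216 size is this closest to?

Aspect ratio 53/38 ≈ 1.395 (ISO target is √2 ≈ 1.414).
In the A-series (A0 area = 1 m²): A9 = 37 × 52 mm.
Off by 2 mm total — nearest standard size.

A9 (37 × 52 mm)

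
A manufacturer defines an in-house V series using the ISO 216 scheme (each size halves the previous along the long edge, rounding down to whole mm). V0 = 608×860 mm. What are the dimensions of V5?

V1: ⌊860/2⌋ × 608 = 430 × 608 mm
V2: ⌊608/2⌋ × 430 = 304 × 430 mm
V3: ⌊430/2⌋ × 304 = 215 × 304 mm
V4: ⌊304/2⌋ × 215 = 152 × 215 mm
V5: ⌊215/2⌋ × 152 = 107 × 152 mm

107 × 152 mm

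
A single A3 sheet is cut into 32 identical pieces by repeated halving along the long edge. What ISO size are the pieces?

32 = 2^5, so 5 halving steps.
A3 → A4 → … → A8 after 5 steps.

A8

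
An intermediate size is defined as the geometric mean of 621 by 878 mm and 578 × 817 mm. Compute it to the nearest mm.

Short side: √(621 · 578) = √358938 ≈ 599.1 → 599 mm
Long side: √(878 · 817) = √717326 ≈ 847.0 → 847 mm

599 × 847 mm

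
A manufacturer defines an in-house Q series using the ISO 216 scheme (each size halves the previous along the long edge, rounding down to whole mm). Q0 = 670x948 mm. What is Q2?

Q1: ⌊948/2⌋ × 670 = 474 × 670 mm
Q2: ⌊670/2⌋ × 474 = 335 × 474 mm

335 × 474 mm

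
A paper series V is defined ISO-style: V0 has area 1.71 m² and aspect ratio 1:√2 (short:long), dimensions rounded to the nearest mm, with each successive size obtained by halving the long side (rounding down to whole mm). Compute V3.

Let V0's short side be w mm. w · w√2 = 1.71 m² = 1,710,000 mm², so w ≈ 1099.6 mm and w√2 ≈ 1555.1 mm → V0 = 1100 × 1555 mm.
V1: ⌊1555/2⌋ × 1100 = 777 × 1100 mm
V2: ⌊1100/2⌋ × 777 = 550 × 777 mm
V3: ⌊777/2⌋ × 550 = 388 × 550 mm

388 × 550 mm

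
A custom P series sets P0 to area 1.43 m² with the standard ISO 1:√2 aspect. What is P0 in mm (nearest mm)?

1006 × 1422 mm

Let the short side be w mm. Then w · w√2 = 1.43 m² = 1,430,000 mm².
w² = 1,430,000/√2, so w ≈ 1005.6 mm; long side = w√2 ≈ 1422.1 mm.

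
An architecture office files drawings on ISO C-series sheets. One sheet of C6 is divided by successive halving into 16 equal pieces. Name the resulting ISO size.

16 = 2^4, so 4 halving steps.
C6 → C7 → … → C10 after 4 steps.

C10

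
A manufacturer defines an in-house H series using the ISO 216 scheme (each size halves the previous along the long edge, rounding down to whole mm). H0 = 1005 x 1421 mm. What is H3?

355 × 502 mm

H1: ⌊1421/2⌋ × 1005 = 710 × 1005 mm
H2: ⌊1005/2⌋ × 710 = 502 × 710 mm
H3: ⌊710/2⌋ × 502 = 355 × 502 mm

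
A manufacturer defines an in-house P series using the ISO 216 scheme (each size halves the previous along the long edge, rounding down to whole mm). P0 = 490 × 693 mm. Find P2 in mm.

245 × 346 mm

P1: ⌊693/2⌋ × 490 = 346 × 490 mm
P2: ⌊490/2⌋ × 346 = 245 × 346 mm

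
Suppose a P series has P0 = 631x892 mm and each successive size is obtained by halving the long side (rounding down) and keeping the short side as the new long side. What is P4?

157 × 223 mm

P1: ⌊892/2⌋ × 631 = 446 × 631 mm
P2: ⌊631/2⌋ × 446 = 315 × 446 mm
P3: ⌊446/2⌋ × 315 = 223 × 315 mm
P4: ⌊315/2⌋ × 223 = 157 × 223 mm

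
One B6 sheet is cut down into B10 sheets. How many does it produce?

B6 = 125 × 176 mm; B10 = 31 × 44 mm.
Each halving step doubles the count; 4 steps from B6 to B10.
2^4 = 16.

16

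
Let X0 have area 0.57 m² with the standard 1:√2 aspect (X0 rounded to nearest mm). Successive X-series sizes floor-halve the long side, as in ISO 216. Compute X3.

224 × 317 mm

Let X0's short side be w mm. w · w√2 = 0.57 m² = 570,000 mm², so w ≈ 634.9 mm and w√2 ≈ 897.8 mm → X0 = 635 × 898 mm.
X1: ⌊898/2⌋ × 635 = 449 × 635 mm
X2: ⌊635/2⌋ × 449 = 317 × 449 mm
X3: ⌊449/2⌋ × 317 = 224 × 317 mm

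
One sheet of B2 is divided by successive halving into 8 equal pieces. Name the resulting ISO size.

8 = 2^3, so 3 halving steps.
B2 → B3 → … → B5 after 3 steps.

B5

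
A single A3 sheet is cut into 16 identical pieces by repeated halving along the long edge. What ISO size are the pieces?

16 = 2^4, so 4 halving steps.
A3 → A4 → … → A7 after 4 steps.

A7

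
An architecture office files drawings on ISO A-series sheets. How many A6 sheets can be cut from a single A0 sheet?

Each ISO step halves the sheet: 1 × A0 → 2 × A1 → 4 × A2 → 8 × A3 → …
From A0 to A6 is 6 halving steps: 2^6 = 64.

64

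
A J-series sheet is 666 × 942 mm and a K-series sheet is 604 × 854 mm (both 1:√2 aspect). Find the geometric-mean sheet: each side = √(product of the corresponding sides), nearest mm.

634 × 897 mm

Short side: √(666 · 604) = √402264 ≈ 634.2 → 634 mm
Long side: √(942 · 854) = √804468 ≈ 896.9 → 897 mm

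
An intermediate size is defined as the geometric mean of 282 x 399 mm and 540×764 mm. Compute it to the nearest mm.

Short side: √(282 · 540) = √152280 ≈ 390.2 → 390 mm
Long side: √(399 · 764) = √304836 ≈ 552.1 → 552 mm

390 × 552 mm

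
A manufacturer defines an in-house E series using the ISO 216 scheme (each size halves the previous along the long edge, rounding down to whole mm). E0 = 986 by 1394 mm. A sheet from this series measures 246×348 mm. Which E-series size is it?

E0: 986 × 1394 mm
E1: 697 × 986 mm
E2: 493 × 697 mm
E3: 348 × 493 mm
E4: 246 × 348 mm
E5: 174 × 246 mm
→ matches E4.

E4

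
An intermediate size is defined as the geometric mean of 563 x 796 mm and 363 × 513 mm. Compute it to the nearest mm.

452 × 639 mm

Short side: √(563 · 363) = √204369 ≈ 452.1 → 452 mm
Long side: √(796 · 513) = √408348 ≈ 639.0 → 639 mm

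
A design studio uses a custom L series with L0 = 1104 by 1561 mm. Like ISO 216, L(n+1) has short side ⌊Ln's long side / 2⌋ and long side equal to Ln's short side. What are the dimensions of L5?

195 × 276 mm

L1: ⌊1561/2⌋ × 1104 = 780 × 1104 mm
L2: ⌊1104/2⌋ × 780 = 552 × 780 mm
L3: ⌊780/2⌋ × 552 = 390 × 552 mm
L4: ⌊552/2⌋ × 390 = 276 × 390 mm
L5: ⌊390/2⌋ × 276 = 195 × 276 mm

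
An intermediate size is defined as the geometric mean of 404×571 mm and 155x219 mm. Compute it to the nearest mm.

250 × 354 mm

Short side: √(404 · 155) = √62620 ≈ 250.2 → 250 mm
Long side: √(571 · 219) = √125049 ≈ 353.6 → 354 mm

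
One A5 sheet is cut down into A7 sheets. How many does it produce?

A5 = 148 × 210 mm; A7 = 74 × 105 mm.
Each halving step doubles the count; 2 steps from A5 to A7.
2^2 = 4.

4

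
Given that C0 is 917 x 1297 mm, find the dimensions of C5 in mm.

C1: ⌊1297/2⌋ × 917 = 648 × 917 mm
C2: ⌊917/2⌋ × 648 = 458 × 648 mm
C3: ⌊648/2⌋ × 458 = 324 × 458 mm
C4: ⌊458/2⌋ × 324 = 229 × 324 mm
C5: ⌊324/2⌋ × 229 = 162 × 229 mm

162 × 229 mm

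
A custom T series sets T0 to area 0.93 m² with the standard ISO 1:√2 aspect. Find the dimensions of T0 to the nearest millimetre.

811 × 1147 mm

Let the short side be w mm. Then w · w√2 = 0.93 m² = 930,000 mm².
w² = 930,000/√2, so w ≈ 810.9 mm; long side = w√2 ≈ 1146.8 mm.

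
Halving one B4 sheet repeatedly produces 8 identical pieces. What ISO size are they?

B7

8 = 2^3, so 3 halving steps.
B4 → B5 → … → B7 after 3 steps.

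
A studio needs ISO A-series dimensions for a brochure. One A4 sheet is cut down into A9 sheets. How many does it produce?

32

A4 = 210 × 297 mm; A9 = 37 × 52 mm.
Each halving step doubles the count; 5 steps from A4 to A9.
2^5 = 32.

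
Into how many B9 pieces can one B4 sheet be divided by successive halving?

Each ISO step halves the sheet: 1 × B4 → 2 × B5 → 4 × B6 → 8 × B7 → …
From B4 to B9 is 5 halving steps: 2^5 = 32.

32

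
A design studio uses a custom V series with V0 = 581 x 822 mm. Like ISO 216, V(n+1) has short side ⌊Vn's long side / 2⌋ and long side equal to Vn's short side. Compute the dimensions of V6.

72 × 102 mm

V1: ⌊822/2⌋ × 581 = 411 × 581 mm
V2: ⌊581/2⌋ × 411 = 290 × 411 mm
V3: ⌊411/2⌋ × 290 = 205 × 290 mm
V4: ⌊290/2⌋ × 205 = 145 × 205 mm
V5: ⌊205/2⌋ × 145 = 102 × 145 mm
V6: ⌊145/2⌋ × 102 = 72 × 102 mm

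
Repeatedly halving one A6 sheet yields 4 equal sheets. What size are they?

4 = 2^2, so 2 halving steps.
A6 → A7 → … → A8 after 2 steps.

A8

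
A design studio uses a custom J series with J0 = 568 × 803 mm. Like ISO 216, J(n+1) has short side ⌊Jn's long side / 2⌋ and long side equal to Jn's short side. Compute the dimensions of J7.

J1 = 401 × 568 mm (from J0 by 1 halving).
J2: ⌊568/2⌋ × 401 = 284 × 401 mm
J3: ⌊401/2⌋ × 284 = 200 × 284 mm
J4: ⌊284/2⌋ × 200 = 142 × 200 mm
J5: ⌊200/2⌋ × 142 = 100 × 142 mm
J6: ⌊142/2⌋ × 100 = 71 × 100 mm
J7: ⌊100/2⌋ × 71 = 50 × 71 mm

50 × 71 mm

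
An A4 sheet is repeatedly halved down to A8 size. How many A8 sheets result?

A4 = 210 × 297 mm; A8 = 52 × 74 mm.
Each halving step doubles the count; 4 steps from A4 to A8.
2^4 = 16.

16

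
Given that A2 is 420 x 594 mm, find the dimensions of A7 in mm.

74 × 105 mm

A3: ⌊594/2⌋ × 420 = 297 × 420 mm
A4: ⌊420/2⌋ × 297 = 210 × 297 mm
A5: ⌊297/2⌋ × 210 = 148 × 210 mm
A6: ⌊210/2⌋ × 148 = 105 × 148 mm
A7: ⌊148/2⌋ × 105 = 74 × 105 mm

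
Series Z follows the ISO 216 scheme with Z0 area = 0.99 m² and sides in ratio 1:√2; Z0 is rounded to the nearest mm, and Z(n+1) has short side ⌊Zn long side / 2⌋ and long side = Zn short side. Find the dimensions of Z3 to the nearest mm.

Let Z0's short side be w mm. w · w√2 = 0.99 m² = 990,000 mm², so w ≈ 836.7 mm and w√2 ≈ 1183.2 mm → Z0 = 837 × 1183 mm.
Z1: ⌊1183/2⌋ × 837 = 591 × 837 mm
Z2: ⌊837/2⌋ × 591 = 418 × 591 mm
Z3: ⌊591/2⌋ × 418 = 295 × 418 mm

295 × 418 mm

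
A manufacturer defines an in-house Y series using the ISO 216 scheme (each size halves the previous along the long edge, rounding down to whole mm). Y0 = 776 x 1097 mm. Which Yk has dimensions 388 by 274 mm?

Y3

Y0: 776 × 1097 mm
Y1: 548 × 776 mm
Y2: 388 × 548 mm
Y3: 274 × 388 mm
Y4: 194 × 274 mm
→ matches Y3.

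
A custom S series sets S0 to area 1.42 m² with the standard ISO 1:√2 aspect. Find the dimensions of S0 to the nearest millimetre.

1002 × 1417 mm

Let the short side be w mm. Then w · w√2 = 1.42 m² = 1,420,000 mm².
w² = 1,420,000/√2, so w ≈ 1002.0 mm; long side = w√2 ≈ 1417.1 mm.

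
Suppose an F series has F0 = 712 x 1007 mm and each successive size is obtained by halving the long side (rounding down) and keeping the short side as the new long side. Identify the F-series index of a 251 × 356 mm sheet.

F3

F0: 712 × 1007 mm
F1: 503 × 712 mm
F2: 356 × 503 mm
F3: 251 × 356 mm
F4: 178 × 251 mm
→ matches F3.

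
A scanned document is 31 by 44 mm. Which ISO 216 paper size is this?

B10 (31 × 44 mm)

Aspect ratio 44/31 ≈ 1.419 — close to the ISO √2 ≈ 1.414.
In the B-series (B0 = 1000 × 1414 mm): B10 = 31 × 44 mm.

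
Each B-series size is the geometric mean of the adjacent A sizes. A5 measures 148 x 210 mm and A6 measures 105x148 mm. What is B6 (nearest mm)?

125 × 176 mm

Short side: √(148 · 105) = √15540 ≈ 124.7 → 125 mm
Long side: √(210 · 148) = √31080 ≈ 176.3 → 176 mm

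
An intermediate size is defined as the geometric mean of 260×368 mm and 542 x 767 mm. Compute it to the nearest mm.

Short side: √(260 · 542) = √140920 ≈ 375.4 → 375 mm
Long side: √(368 · 767) = √282256 ≈ 531.3 → 531 mm

375 × 531 mm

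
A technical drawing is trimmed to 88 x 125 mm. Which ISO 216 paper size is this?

Aspect ratio 125/88 ≈ 1.420 — close to the ISO √2 ≈ 1.414.
In the B-series (B0 = 1000 × 1414 mm): B7 = 88 × 125 mm.

B7 (88 × 125 mm)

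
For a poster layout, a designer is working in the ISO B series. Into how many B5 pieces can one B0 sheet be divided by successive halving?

32

Each ISO step halves the sheet: 1 × B0 → 2 × B1 → 4 × B2 → 8 × B3 → …
From B0 to B5 is 5 halving steps: 2^5 = 32.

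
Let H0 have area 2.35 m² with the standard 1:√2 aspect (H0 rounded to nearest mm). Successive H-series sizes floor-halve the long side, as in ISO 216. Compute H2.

Let H0's short side be w mm. w · w√2 = 2.35 m² = 2,350,000 mm², so w ≈ 1289.1 mm and w√2 ≈ 1823.0 mm → H0 = 1289 × 1823 mm.
H1: ⌊1823/2⌋ × 1289 = 911 × 1289 mm
H2: ⌊1289/2⌋ × 911 = 644 × 911 mm

644 × 911 mm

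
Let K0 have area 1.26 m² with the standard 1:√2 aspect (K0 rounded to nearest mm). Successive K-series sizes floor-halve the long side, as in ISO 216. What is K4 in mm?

236 × 333 mm

Let K0's short side be w mm. w · w√2 = 1.26 m² = 1,260,000 mm², so w ≈ 943.9 mm and w√2 ≈ 1334.9 mm → K0 = 944 × 1335 mm.
K1: ⌊1335/2⌋ × 944 = 667 × 944 mm
K2: ⌊944/2⌋ × 667 = 472 × 667 mm
K3: ⌊667/2⌋ × 472 = 333 × 472 mm
K4: ⌊472/2⌋ × 333 = 236 × 333 mm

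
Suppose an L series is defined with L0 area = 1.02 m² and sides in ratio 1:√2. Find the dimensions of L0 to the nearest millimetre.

Let the short side be w mm. Then w · w√2 = 1.02 m² = 1,020,000 mm².
w² = 1,020,000/√2, so w ≈ 849.3 mm; long side = w√2 ≈ 1201.0 mm.

849 × 1201 mm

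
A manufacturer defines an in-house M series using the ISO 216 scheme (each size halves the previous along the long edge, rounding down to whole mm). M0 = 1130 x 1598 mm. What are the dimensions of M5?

199 × 282 mm

M1: ⌊1598/2⌋ × 1130 = 799 × 1130 mm
M2: ⌊1130/2⌋ × 799 = 565 × 799 mm
M3: ⌊799/2⌋ × 565 = 399 × 565 mm
M4: ⌊565/2⌋ × 399 = 282 × 399 mm
M5: ⌊399/2⌋ × 282 = 199 × 282 mm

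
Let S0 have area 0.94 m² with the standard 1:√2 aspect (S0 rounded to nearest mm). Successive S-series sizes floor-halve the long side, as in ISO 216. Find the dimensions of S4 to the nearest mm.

Let S0's short side be w mm. w · w√2 = 0.94 m² = 940,000 mm², so w ≈ 815.3 mm and w√2 ≈ 1153.0 mm → S0 = 815 × 1153 mm.
S1: ⌊1153/2⌋ × 815 = 576 × 815 mm
S2: ⌊815/2⌋ × 576 = 407 × 576 mm
S3: ⌊576/2⌋ × 407 = 288 × 407 mm
S4: ⌊407/2⌋ × 288 = 203 × 288 mm

203 × 288 mm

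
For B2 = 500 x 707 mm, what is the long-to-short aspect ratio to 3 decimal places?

707 / 500 = 1.414
Matches √2 ≈ 1.414 — the ISO 216 defining ratio.

1.414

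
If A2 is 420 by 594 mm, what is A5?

A3: ⌊594/2⌋ × 420 = 297 × 420 mm
A4: ⌊420/2⌋ × 297 = 210 × 297 mm
A5: ⌊297/2⌋ × 210 = 148 × 210 mm

148 × 210 mm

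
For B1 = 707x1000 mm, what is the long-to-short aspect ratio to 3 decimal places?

1.414

1000 / 707 = 1.414
Matches √2 ≈ 1.414 — the ISO 216 defining ratio.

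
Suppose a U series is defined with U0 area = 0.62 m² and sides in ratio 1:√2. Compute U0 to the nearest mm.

Let the short side be w mm. Then w · w√2 = 0.62 m² = 620,000 mm².
w² = 620,000/√2, so w ≈ 662.1 mm; long side = w√2 ≈ 936.4 mm.

662 × 936 mm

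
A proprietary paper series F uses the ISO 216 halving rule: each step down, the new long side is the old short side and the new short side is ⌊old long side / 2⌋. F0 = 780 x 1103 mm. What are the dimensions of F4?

F1: ⌊1103/2⌋ × 780 = 551 × 780 mm
F2: ⌊780/2⌋ × 551 = 390 × 551 mm
F3: ⌊551/2⌋ × 390 = 275 × 390 mm
F4: ⌊390/2⌋ × 275 = 195 × 275 mm

195 × 275 mm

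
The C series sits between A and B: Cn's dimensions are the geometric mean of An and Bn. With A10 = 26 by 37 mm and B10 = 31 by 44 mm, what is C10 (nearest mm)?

28 × 40 mm

Short side: √(26 · 31) = √806 ≈ 28.4 → 28 mm
Long side: √(37 · 44) = √1628 ≈ 40.3 → 40 mm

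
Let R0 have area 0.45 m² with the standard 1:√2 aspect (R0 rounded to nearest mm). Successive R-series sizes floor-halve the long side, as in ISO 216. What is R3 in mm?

199 × 282 mm

Let R0's short side be w mm. w · w√2 = 0.45 m² = 450,000 mm², so w ≈ 564.1 mm and w√2 ≈ 797.7 mm → R0 = 564 × 798 mm.
R1: ⌊798/2⌋ × 564 = 399 × 564 mm
R2: ⌊564/2⌋ × 399 = 282 × 399 mm
R3: ⌊399/2⌋ × 282 = 199 × 282 mm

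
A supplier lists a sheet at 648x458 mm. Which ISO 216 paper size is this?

C2 (458 × 648 mm)

Aspect ratio 648/458 ≈ 1.415 — close to the ISO √2 ≈ 1.414.
In the C-series (envelope sizes, between A and B): C2 = 458 × 648 mm.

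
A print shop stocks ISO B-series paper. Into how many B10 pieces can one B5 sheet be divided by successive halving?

32

Each ISO step halves the sheet: 1 × B5 → 2 × B6 → 4 × B7 → 8 × B8 → …
From B5 to B10 is 5 halving steps: 2^5 = 32.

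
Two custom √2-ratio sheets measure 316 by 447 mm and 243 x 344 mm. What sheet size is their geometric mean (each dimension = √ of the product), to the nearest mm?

Short side: √(316 · 243) = √76788 ≈ 277.1 → 277 mm
Long side: √(447 · 344) = √153768 ≈ 392.1 → 392 mm

277 × 392 mm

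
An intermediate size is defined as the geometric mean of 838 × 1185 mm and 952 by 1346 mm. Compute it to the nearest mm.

Short side: √(838 · 952) = √797776 ≈ 893.2 → 893 mm
Long side: √(1185 · 1346) = √1595010 ≈ 1262.9 → 1263 mm

893 × 1263 mm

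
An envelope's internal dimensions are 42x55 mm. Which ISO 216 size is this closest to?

Aspect ratio 55/42 ≈ 1.310 (ISO target is √2 ≈ 1.414).
In the C-series (envelope sizes, between A and B): C9 = 40 × 57 mm.
Off by 4 mm total — nearest standard size.

C9 (40 × 57 mm)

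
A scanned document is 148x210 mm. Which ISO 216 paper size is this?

Aspect ratio 210/148 ≈ 1.419 — close to the ISO √2 ≈ 1.414.
In the A-series (A0 area = 1 m²): A5 = 148 × 210 mm.

A5 (148 × 210 mm)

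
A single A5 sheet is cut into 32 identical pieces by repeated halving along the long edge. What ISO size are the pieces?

A10

32 = 2^5, so 5 halving steps.
A5 → A6 → … → A10 after 5 steps.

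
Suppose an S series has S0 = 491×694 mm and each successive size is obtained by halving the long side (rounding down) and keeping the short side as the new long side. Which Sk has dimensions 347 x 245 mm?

S0: 491 × 694 mm
S1: 347 × 491 mm
S2: 245 × 347 mm
S3: 173 × 245 mm
→ matches S2.

S2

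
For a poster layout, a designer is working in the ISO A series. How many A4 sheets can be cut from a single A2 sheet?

Each ISO step halves the sheet: 1 × A2 → 2 × A3 → 4 × A4
From A2 to A4 is 2 halving steps: 2^2 = 4.

4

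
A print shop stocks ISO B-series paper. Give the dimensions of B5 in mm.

B0 = 1000 × 1414 mm (B0 has a 1000 mm short side, aspect 1:√2).
B1: ⌊1414/2⌋ × 1000 = 707 × 1000 mm
B2: ⌊1000/2⌋ × 707 = 500 × 707 mm
B3: ⌊707/2⌋ × 500 = 353 × 500 mm
B4: ⌊500/2⌋ × 353 = 250 × 353 mm
B5: ⌊353/2⌋ × 250 = 176 × 250 mm

176 × 250 mm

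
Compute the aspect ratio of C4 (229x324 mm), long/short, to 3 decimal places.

1.415

324 / 229 = 1.415
Matches √2 ≈ 1.414 — the ISO 216 defining ratio.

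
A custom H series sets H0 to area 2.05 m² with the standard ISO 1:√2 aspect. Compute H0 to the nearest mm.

1204 × 1703 mm

Let the short side be w mm. Then w · w√2 = 2.05 m² = 2,050,000 mm².
w² = 2,050,000/√2, so w ≈ 1204.0 mm; long side = w√2 ≈ 1702.7 mm.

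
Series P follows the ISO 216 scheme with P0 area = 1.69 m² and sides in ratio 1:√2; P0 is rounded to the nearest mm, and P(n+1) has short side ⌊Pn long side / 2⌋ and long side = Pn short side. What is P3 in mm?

Let P0's short side be w mm. w · w√2 = 1.69 m² = 1,690,000 mm², so w ≈ 1093.2 mm and w√2 ≈ 1546.0 mm → P0 = 1093 × 1546 mm.
P1: ⌊1546/2⌋ × 1093 = 773 × 1093 mm
P2: ⌊1093/2⌋ × 773 = 546 × 773 mm
P3: ⌊773/2⌋ × 546 = 386 × 546 mm

386 × 546 mm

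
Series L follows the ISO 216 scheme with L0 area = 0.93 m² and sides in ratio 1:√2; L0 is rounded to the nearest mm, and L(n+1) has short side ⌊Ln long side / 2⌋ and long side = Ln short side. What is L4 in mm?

Let L0's short side be w mm. w · w√2 = 0.93 m² = 930,000 mm², so w ≈ 810.9 mm and w√2 ≈ 1146.8 mm → L0 = 811 × 1147 mm.
L1: ⌊1147/2⌋ × 811 = 573 × 811 mm
L2: ⌊811/2⌋ × 573 = 405 × 573 mm
L3: ⌊573/2⌋ × 405 = 286 × 405 mm
L4: ⌊405/2⌋ × 286 = 202 × 286 mm

202 × 286 mm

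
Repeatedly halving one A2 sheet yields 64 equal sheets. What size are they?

64 = 2^6, so 6 halving steps.
A2 → A3 → … → A8 after 6 steps.

A8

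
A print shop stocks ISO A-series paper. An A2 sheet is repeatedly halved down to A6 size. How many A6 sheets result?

16

Each ISO step halves the sheet: 1 × A2 → 2 × A3 → 4 × A4 → 8 × A5 → …
From A2 to A6 is 4 halving steps: 2^4 = 16.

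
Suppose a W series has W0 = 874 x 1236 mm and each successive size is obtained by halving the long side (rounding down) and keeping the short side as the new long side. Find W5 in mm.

W1: ⌊1236/2⌋ × 874 = 618 × 874 mm
W2: ⌊874/2⌋ × 618 = 437 × 618 mm
W3: ⌊618/2⌋ × 437 = 309 × 437 mm
W4: ⌊437/2⌋ × 309 = 218 × 309 mm
W5: ⌊309/2⌋ × 218 = 154 × 218 mm

154 × 218 mm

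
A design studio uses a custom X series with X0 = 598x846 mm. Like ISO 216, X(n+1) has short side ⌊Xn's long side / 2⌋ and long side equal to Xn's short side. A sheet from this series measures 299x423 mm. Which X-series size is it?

X2

X0: 598 × 846 mm
X1: 423 × 598 mm
X2: 299 × 423 mm
X3: 211 × 299 mm
→ matches X2.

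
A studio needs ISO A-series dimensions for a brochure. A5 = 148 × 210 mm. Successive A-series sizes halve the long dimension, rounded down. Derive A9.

37 × 52 mm

A6: ⌊210/2⌋ × 148 = 105 × 148 mm
A7: ⌊148/2⌋ × 105 = 74 × 105 mm
A8: ⌊105/2⌋ × 74 = 52 × 74 mm
A9: ⌊74/2⌋ × 52 = 37 × 52 mm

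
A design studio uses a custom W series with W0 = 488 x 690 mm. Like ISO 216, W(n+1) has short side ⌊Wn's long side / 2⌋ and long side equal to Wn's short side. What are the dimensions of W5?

W1: ⌊690/2⌋ × 488 = 345 × 488 mm
W2: ⌊488/2⌋ × 345 = 244 × 345 mm
W3: ⌊345/2⌋ × 244 = 172 × 244 mm
W4: ⌊244/2⌋ × 172 = 122 × 172 mm
W5: ⌊172/2⌋ × 122 = 86 × 122 mm

86 × 122 mm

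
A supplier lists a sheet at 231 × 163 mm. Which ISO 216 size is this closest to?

Aspect ratio 231/163 ≈ 1.417 — close to the ISO √2 ≈ 1.414.
In the C-series (envelope sizes, between A and B): C5 = 162 × 229 mm.
Off by 3 mm total — nearest standard size.

C5 (162 × 229 mm)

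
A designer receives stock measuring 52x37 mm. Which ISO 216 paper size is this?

Aspect ratio 52/37 ≈ 1.405 — close to the ISO √2 ≈ 1.414.
In the A-series (A0 area = 1 m²): A9 = 37 × 52 mm.

A9 (37 × 52 mm)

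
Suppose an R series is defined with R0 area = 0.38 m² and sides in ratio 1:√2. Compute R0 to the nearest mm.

518 × 733 mm

Let the short side be w mm. Then w · w√2 = 0.38 m² = 380,000 mm².
w² = 380,000/√2, so w ≈ 518.4 mm; long side = w√2 ≈ 733.1 mm.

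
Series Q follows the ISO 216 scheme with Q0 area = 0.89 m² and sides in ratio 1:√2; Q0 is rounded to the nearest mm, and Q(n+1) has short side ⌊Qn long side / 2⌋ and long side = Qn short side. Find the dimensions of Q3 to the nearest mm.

Let Q0's short side be w mm. w · w√2 = 0.89 m² = 890,000 mm², so w ≈ 793.3 mm and w√2 ≈ 1121.9 mm → Q0 = 793 × 1122 mm.
Q1: ⌊1122/2⌋ × 793 = 561 × 793 mm
Q2: ⌊793/2⌋ × 561 = 396 × 561 mm
Q3: ⌊561/2⌋ × 396 = 280 × 396 mm

280 × 396 mm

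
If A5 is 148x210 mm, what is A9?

37 × 52 mm

A6: ⌊210/2⌋ × 148 = 105 × 148 mm
A7: ⌊148/2⌋ × 105 = 74 × 105 mm
A8: ⌊105/2⌋ × 74 = 52 × 74 mm
A9: ⌊74/2⌋ × 52 = 37 × 52 mm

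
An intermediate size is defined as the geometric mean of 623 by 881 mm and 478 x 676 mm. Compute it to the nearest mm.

546 × 772 mm

Short side: √(623 · 478) = √297794 ≈ 545.7 → 546 mm
Long side: √(881 · 676) = √595556 ≈ 771.7 → 772 mm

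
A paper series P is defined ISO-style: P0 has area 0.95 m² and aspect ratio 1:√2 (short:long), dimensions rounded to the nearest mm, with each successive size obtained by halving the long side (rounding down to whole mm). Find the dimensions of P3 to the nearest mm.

289 × 410 mm

Let P0's short side be w mm. w · w√2 = 0.95 m² = 950,000 mm², so w ≈ 819.6 mm and w√2 ≈ 1159.1 mm → P0 = 820 × 1159 mm.
P1: ⌊1159/2⌋ × 820 = 579 × 820 mm
P2: ⌊820/2⌋ × 579 = 410 × 579 mm
P3: ⌊579/2⌋ × 410 = 289 × 410 mm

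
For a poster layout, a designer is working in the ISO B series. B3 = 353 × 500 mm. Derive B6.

B4: ⌊500/2⌋ × 353 = 250 × 353 mm
B5: ⌊353/2⌋ × 250 = 176 × 250 mm
B6: ⌊250/2⌋ × 176 = 125 × 176 mm

125 × 176 mm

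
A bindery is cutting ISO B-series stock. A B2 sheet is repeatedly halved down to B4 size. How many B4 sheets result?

4

Each ISO step halves the sheet: 1 × B2 → 2 × B3 → 4 × B4
From B2 to B4 is 2 halving steps: 2^2 = 4.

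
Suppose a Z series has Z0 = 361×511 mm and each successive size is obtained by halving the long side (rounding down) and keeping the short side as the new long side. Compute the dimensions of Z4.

Z1: ⌊511/2⌋ × 361 = 255 × 361 mm
Z2: ⌊361/2⌋ × 255 = 180 × 255 mm
Z3: ⌊255/2⌋ × 180 = 127 × 180 mm
Z4: ⌊180/2⌋ × 127 = 90 × 127 mm

90 × 127 mm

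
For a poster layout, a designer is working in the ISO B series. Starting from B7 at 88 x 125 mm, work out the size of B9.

44 × 62 mm

B8: ⌊125/2⌋ × 88 = 62 × 88 mm
B9: ⌊88/2⌋ × 62 = 44 × 62 mm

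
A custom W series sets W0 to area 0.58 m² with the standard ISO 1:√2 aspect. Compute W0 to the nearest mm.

Let the short side be w mm. Then w · w√2 = 0.58 m² = 580,000 mm².
w² = 580,000/√2, so w ≈ 640.4 mm; long side = w√2 ≈ 905.7 mm.

640 × 906 mm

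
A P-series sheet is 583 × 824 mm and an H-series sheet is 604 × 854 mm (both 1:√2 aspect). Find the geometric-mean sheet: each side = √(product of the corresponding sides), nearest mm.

Short side: √(583 · 604) = √352132 ≈ 593.4 → 593 mm
Long side: √(824 · 854) = √703696 ≈ 838.9 → 839 mm

593 × 839 mm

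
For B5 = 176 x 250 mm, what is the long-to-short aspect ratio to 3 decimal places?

1.420

250 / 176 = 1.420
ISO 216 targets √2 ≈ 1.414; the +0.006 deviation is from mm rounding.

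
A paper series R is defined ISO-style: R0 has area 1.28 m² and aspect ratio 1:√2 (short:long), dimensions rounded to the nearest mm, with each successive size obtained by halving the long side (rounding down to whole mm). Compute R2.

475 × 672 mm

Let R0's short side be w mm. w · w√2 = 1.28 m² = 1,280,000 mm², so w ≈ 951.4 mm and w√2 ≈ 1345.4 mm → R0 = 951 × 1345 mm.
R1: ⌊1345/2⌋ × 951 = 672 × 951 mm
R2: ⌊951/2⌋ × 672 = 475 × 672 mm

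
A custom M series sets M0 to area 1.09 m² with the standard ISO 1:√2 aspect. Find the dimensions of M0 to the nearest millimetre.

878 × 1242 mm

Let the short side be w mm. Then w · w√2 = 1.09 m² = 1,090,000 mm².
w² = 1,090,000/√2, so w ≈ 877.9 mm; long side = w√2 ≈ 1241.6 mm.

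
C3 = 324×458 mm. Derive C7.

81 × 114 mm

C4: ⌊458/2⌋ × 324 = 229 × 324 mm
C5: ⌊324/2⌋ × 229 = 162 × 229 mm
C6: ⌊229/2⌋ × 162 = 114 × 162 mm
C7: ⌊162/2⌋ × 114 = 81 × 114 mm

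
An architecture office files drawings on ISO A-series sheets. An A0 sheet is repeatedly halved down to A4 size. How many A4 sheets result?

16

Each ISO step halves the sheet: 1 × A0 → 2 × A1 → 4 × A2 → 8 × A3 → …
From A0 to A4 is 4 halving steps: 2^4 = 16.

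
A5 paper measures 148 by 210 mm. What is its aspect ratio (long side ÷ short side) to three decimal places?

1.419

210 / 148 = 1.419
ISO 216 targets √2 ≈ 1.414; the +0.005 deviation is from mm rounding.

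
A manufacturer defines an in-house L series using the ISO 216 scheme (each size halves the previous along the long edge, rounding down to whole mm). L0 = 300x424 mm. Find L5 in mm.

L1: ⌊424/2⌋ × 300 = 212 × 300 mm
L2: ⌊300/2⌋ × 212 = 150 × 212 mm
L3: ⌊212/2⌋ × 150 = 106 × 150 mm
L4: ⌊150/2⌋ × 106 = 75 × 106 mm
L5: ⌊106/2⌋ × 75 = 53 × 75 mm

53 × 75 mm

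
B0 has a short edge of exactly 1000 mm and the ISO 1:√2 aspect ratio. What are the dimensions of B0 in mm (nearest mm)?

1000 × 1414 mm

Short side = 1000 mm; long side = 1000√2 ≈ 1414.2 mm.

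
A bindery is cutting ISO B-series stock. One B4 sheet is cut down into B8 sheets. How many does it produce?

Each ISO step halves the sheet: 1 × B4 → 2 × B5 → 4 × B6 → 8 × B7 → …
From B4 to B8 is 4 halving steps: 2^4 = 16.

16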